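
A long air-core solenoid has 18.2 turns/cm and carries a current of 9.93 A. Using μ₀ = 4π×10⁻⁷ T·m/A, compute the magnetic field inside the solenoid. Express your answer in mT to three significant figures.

Inside a long solenoid, B = μ₀nI.
B = (4π×10⁻⁷)(1.820×10^3 m⁻¹)(9.93 A) = 2.271×10^-2 T.

B ≈ 22.7 mT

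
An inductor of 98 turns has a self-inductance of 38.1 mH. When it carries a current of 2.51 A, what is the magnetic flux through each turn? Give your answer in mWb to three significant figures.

Φ_B ≈ 0.976 mWb

From L = NΦ_B/I, the flux per turn is Φ_B = LI/N.
Φ_B = (3.810×10^-2 H)(2.51 A)/98 = 9.758×10^-4 Wb.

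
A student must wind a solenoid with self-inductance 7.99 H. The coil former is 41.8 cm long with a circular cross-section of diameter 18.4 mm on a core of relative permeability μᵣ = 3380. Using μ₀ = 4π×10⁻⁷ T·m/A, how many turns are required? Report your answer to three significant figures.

A = π(d/2)² = π(9.200×10^-3 m)² = 2.659×10^-4 m².
From L = μ₀μᵣN²A/ℓ, N = √(Lℓ / (μ₀μᵣA)).
N = √[(7.99)(0.418) / ((4π×10⁻⁷)(3380)×2.659×10^-4)] = √(2.957×10^6) ≈ 1719.6.

N ≈ 1720 turns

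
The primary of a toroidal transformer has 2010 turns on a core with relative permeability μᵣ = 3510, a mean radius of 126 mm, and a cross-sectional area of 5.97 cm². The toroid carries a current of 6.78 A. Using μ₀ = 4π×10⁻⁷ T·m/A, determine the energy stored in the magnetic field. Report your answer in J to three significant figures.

L = μ₀μᵣN²A/(2πR) = (4π×10⁻⁷)(3510)(2010)²(5.970×10^-4)/(2π×0.126) = 13.44 H.
U = ½LI² = ½(13.44)(6.78)² = 308.9 J.

U ≈ 309 J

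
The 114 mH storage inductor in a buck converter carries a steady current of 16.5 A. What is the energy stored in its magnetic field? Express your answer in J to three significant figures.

Stored magnetic energy: U = ½LI².
U = ½(0.114 H)(16.5 A)² = 15.52 J.

U ≈ 15.5 J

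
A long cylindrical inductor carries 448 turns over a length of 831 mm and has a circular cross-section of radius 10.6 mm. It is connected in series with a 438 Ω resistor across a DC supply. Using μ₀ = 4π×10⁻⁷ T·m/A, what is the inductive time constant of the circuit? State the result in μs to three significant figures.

A = πr² = π(1.060×10^-2 m)² = 3.530×10^-4 m².
L = μ₀N²A/ℓ = (4π×10⁻⁷)(448)²(3.530×10^-4)/(0.831) = 1.071×10^-4 H.
τ = L/R = (1.071×10^-4)/(438) = 2.446×10^-7 s.

τ ≈ 0.245 μs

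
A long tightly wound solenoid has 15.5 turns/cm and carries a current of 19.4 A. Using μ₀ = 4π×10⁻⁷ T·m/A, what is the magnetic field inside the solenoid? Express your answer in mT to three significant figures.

Inside a long solenoid, B = μ₀nI.
B = (4π×10⁻⁷)(1.550×10^3 m⁻¹)(19.4 A) = 3.779×10^-2 T.

B ≈ 37.8 mT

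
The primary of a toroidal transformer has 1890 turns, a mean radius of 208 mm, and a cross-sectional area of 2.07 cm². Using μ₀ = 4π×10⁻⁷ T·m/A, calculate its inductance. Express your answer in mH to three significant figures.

For a thin toroid, L = μ₀N²A/(2πR).
L = (4π×10⁻⁷)(1890)²(2.070×10^-4) / (2π×0.208 m) = 7.110×10^-4 H.

L ≈ 0.711 mH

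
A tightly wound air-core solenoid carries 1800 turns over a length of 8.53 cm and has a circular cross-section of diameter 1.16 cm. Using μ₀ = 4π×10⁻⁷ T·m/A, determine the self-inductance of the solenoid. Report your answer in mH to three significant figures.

A = π(d/2)² = π(5.800×10^-3 m)² = 1.057×10^-4 m².
For a long solenoid, L = μ₀N²A/ℓ.
L = (4π×10⁻⁷)(1800)²(1.057×10^-4)/(8.530×10^-2 m) = 5.044×10^-3 H.

L ≈ 5.04 mH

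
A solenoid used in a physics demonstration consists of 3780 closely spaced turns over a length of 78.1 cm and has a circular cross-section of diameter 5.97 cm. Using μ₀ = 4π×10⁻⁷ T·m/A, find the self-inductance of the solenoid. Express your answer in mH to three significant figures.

L ≈ 64.4 mH

A = π(d/2)² = π(2.985×10^-2 m)² = 2.799×10^-3 m².
For a long solenoid, L = μ₀N²A/ℓ.
L = (4π×10⁻⁷)(3780)²(2.799×10^-3)/(0.781 m) = 6.435×10^-2 H.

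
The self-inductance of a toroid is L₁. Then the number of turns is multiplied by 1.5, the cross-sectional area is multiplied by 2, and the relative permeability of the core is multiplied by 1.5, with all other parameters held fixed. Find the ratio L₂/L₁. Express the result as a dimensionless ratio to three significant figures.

For a toroid, L ∝ μᵣN²A/R.
L₂/L₁ = (1.5)^2 × (2) × (1.5) = 6.75.

L₂/L₁ = 6.75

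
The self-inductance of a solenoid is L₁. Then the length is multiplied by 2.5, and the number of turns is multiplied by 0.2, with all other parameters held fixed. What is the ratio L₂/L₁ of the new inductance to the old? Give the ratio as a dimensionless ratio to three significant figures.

For a solenoid, L ∝ μᵣN²A/ℓ.
L₂/L₁ = (2.5)^-1 × (0.2)^2 = 0.0160.

L₂/L₁ = 0.0160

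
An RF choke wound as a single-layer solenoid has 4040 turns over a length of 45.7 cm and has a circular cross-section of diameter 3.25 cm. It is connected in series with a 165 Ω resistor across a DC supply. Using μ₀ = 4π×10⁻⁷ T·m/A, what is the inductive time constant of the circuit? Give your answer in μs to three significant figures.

A = π(d/2)² = π(1.625×10^-2 m)² = 8.296×10^-4 m².
L = μ₀N²A/ℓ = (4π×10⁻⁷)(4040)²(8.296×10^-4)/(0.457) = 3.723×10^-2 H.
τ = L/R = (3.723×10^-2)/(165) = 2.256×10^-4 s.

τ ≈ 226 μs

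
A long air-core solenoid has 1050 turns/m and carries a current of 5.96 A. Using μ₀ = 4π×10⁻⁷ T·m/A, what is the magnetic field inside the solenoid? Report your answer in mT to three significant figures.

Inside a long solenoid, B = μ₀nI.
B = (4π×10⁻⁷)(1.050×10^3 m⁻¹)(5.96 A) = 7.864×10^-3 T.

B ≈ 7.86 mT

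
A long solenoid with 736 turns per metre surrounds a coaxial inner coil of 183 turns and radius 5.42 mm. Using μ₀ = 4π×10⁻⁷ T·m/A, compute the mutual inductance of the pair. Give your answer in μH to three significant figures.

M ≈ 15.6 μH

The outer solenoid produces a uniform field B₁ = μ₀n₁I₁ across the inner coil,
so the flux linkage is N₂Φ = N₂B₁A₂ = μ₀n₁N₂A₂·I₁, giving M = μ₀n₁N₂A₂.
A₂ = πr² = π(5.420×10^-3 m)² = 9.229×10^-5 m².
M = (4π×10⁻⁷)(736)(183)(9.229×10^-5) = 1.562×10^-5 H.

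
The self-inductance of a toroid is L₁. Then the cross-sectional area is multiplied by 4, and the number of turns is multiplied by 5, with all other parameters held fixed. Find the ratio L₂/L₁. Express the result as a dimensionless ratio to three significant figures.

For a toroid, L ∝ μᵣN²A/R.
L₂/L₁ = (4) × (5)^2 = 100.

L₂/L₁ = 100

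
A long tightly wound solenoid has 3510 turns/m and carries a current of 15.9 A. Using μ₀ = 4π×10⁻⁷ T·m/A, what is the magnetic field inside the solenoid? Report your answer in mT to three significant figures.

B ≈ 70.1 mT

Inside a long solenoid, B = μ₀nI.
B = (4π×10⁻⁷)(3.510×10^3 m⁻¹)(15.9 A) = 7.013×10^-2 T.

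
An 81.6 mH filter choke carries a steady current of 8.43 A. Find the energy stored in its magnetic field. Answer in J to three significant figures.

Stored magnetic energy: U = ½LI².
U = ½(8.160×10^-2 H)(8.43 A)² = 2.899 J.

U ≈ 2.90 J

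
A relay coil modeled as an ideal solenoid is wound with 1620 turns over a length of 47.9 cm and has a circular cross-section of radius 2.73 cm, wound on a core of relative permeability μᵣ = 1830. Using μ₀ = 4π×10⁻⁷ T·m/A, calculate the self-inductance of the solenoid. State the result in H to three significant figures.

A = πr² = π(2.730×10^-2 m)² = 2.341×10^-3 m².
For a long solenoid, L = μ₀μᵣN²A/ℓ.
L = (4π×10⁻⁷)(1830)(1620)²(2.341×10^-3)/(0.479 m) = 29.5 H.

L ≈ 29.5 H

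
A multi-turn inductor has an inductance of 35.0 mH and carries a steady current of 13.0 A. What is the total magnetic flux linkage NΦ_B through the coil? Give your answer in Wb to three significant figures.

NΦ_B ≈ 0.455 Wb

From L = NΦ_B/I, the flux linkage is NΦ_B = LI.
NΦ_B = (3.500×10^-2 H)(13.0 A) = 0.455 Wb.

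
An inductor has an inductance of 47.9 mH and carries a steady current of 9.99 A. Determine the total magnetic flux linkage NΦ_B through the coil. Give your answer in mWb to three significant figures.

NΦ_B ≈ 479 mWb

From L = NΦ_B/I, the flux linkage is NΦ_B = LI.
NΦ_B = (4.790×10^-2 H)(9.99 A) = 0.4785 Wb.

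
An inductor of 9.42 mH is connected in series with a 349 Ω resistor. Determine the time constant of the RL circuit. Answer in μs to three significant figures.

τ = L/R = (9.420×10^-3 H)/(349 Ω) = 2.699×10^-5 s.

τ ≈ 27.0 μs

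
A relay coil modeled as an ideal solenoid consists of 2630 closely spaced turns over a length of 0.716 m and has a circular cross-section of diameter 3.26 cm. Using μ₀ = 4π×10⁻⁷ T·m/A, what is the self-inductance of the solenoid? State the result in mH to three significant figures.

L ≈ 10.1 mH

A = π(d/2)² = π(1.630×10^-2 m)² = 8.347×10^-4 m².
For a long solenoid, L = μ₀N²A/ℓ.
L = (4π×10⁻⁷)(2630)²(8.347×10^-4)/(0.716 m) = 1.013×10^-2 H.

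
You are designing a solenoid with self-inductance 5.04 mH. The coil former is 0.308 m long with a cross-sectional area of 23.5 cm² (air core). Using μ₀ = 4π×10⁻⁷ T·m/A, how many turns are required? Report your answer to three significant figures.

N ≈ 725 turns

A = 23.5 cm² = 2.350×10^-3 m².
From L = μ₀N²A/ℓ, N = √(Lℓ / (μ₀A)).
N = √[(5.040×10^-3)(0.308) / ((4π×10⁻⁷)×2.350×10^-3)] = √(5.257×10^5) ≈ 725.0.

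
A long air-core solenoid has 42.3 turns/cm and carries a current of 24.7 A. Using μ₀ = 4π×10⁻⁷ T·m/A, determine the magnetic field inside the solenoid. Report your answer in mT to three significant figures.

Inside a long solenoid, B = μ₀nI.
B = (4π×10⁻⁷)(4.230×10^3 m⁻¹)(24.7 A) = 0.1313 T.

B ≈ 131 mT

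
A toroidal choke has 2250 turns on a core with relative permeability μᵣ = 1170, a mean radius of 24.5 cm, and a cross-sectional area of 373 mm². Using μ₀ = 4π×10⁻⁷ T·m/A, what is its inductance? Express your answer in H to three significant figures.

For a thin toroid, L = μ₀μᵣN²A/(2πR).
L = (4π×10⁻⁷)(1170)(2250)²(3.730×10^-4) / (2π×0.245 m) = 1.804 H.

L ≈ 1.80 H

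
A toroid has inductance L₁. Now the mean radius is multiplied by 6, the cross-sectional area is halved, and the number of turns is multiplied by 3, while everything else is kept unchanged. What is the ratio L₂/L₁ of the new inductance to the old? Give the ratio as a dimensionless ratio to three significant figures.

L₂/L₁ = 0.750

For a toroid, L ∝ μᵣN²A/R.
L₂/L₁ = (6)^-1 × (0.5) × (3)^2 = 0.750.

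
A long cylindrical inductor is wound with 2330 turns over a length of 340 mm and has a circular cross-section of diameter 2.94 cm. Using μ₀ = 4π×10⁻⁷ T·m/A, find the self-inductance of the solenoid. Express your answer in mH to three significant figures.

L ≈ 13.6 mH

A = π(d/2)² = π(1.470×10^-2 m)² = 6.789×10^-4 m².
For a long solenoid, L = μ₀N²A/ℓ.
L = (4π×10⁻⁷)(2330)²(6.789×10^-4)/(0.34 m) = 1.362×10^-2 H.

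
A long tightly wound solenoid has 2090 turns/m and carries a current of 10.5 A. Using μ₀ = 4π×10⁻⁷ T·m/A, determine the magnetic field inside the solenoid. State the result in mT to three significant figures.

B ≈ 27.6 mT

Inside a long solenoid, B = μ₀nI.
B = (4π×10⁻⁷)(2.090×10^3 m⁻¹)(10.5 A) = 2.758×10^-2 T.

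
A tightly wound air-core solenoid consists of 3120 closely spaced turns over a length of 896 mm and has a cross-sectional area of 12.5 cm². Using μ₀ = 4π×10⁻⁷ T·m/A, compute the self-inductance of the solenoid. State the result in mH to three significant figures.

A = 12.5 cm² = 1.250×10^-3 m².
For a long solenoid, L = μ₀N²A/ℓ.
L = (4π×10⁻⁷)(3120)²(1.250×10^-3)/(0.896 m) = 1.707×10^-2 H.

L ≈ 17.1 mH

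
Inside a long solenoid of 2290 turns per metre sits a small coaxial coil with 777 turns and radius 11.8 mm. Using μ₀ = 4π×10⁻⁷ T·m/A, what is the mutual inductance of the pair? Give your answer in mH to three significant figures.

The outer solenoid produces a uniform field B₁ = μ₀n₁I₁ across the inner coil,
so the flux linkage is N₂Φ = N₂B₁A₂ = μ₀n₁N₂A₂·I₁, giving M = μ₀n₁N₂A₂.
A₂ = πr² = π(1.180×10^-2 m)² = 4.374×10^-4 m².
M = (4π×10⁻⁷)(2290)(777)(4.374×10^-4) = 9.781×10^-4 H.

M ≈ 0.978 mH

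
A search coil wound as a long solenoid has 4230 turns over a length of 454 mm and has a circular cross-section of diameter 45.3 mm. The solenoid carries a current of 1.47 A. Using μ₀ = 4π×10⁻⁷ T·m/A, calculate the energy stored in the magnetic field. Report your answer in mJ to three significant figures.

U ≈ 86.2 mJ

A = π(d/2)² = π(2.265×10^-2 m)² = 1.612×10^-3 m².
L = μ₀N²A/ℓ = (4π×10⁻⁷)(4230)²(1.612×10^-3)/(0.454) = 7.982×10^-2 H.
U = ½LI² = ½(7.982×10^-2)(1.47)² = 8.624×10^-2 J.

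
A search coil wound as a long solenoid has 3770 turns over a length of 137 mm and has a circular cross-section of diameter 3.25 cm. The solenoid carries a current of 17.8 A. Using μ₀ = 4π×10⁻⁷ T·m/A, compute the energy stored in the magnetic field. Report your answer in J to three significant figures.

A = π(d/2)² = π(1.625×10^-2 m)² = 8.296×10^-4 m².
L = μ₀N²A/ℓ = (4π×10⁻⁷)(3770)²(8.296×10^-4)/(0.137) = 0.1082 H.
U = ½LI² = ½(0.1082)(17.8)² = 17.13 J.

U ≈ 17.1 J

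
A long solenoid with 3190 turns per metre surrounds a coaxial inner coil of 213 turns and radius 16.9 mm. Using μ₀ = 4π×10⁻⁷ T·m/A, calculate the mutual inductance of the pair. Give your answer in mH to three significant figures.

M ≈ 0.766 mH

The outer solenoid produces a uniform field B₁ = μ₀n₁I₁ across the inner coil,
so the flux linkage is N₂Φ = N₂B₁A₂ = μ₀n₁N₂A₂·I₁, giving M = μ₀n₁N₂A₂.
A₂ = πr² = π(1.690×10^-2 m)² = 8.973×10^-4 m².
M = (4π×10⁻⁷)(3190)(213)(8.973×10^-4) = 7.661×10^-4 H.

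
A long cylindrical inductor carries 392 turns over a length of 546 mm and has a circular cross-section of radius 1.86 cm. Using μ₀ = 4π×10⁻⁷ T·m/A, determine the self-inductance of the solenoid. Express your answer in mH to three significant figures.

A = πr² = π(1.860×10^-2 m)² = 1.087×10^-3 m².
For a long solenoid, L = μ₀N²A/ℓ.
L = (4π×10⁻⁷)(392)²(1.087×10^-3)/(0.546 m) = 3.844×10^-4 H.

L ≈ 0.384 mH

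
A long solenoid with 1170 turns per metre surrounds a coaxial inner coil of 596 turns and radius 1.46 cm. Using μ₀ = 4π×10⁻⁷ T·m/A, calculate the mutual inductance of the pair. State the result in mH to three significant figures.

M ≈ 0.587 mH

The outer solenoid produces a uniform field B₁ = μ₀n₁I₁ across the inner coil,
so the flux linkage is N₂Φ = N₂B₁A₂ = μ₀n₁N₂A₂·I₁, giving M = μ₀n₁N₂A₂.
A₂ = πr² = π(1.460×10^-2 m)² = 6.697×10^-4 m².
M = (4π×10⁻⁷)(1170)(596)(6.697×10^-4) = 5.868×10^-4 H.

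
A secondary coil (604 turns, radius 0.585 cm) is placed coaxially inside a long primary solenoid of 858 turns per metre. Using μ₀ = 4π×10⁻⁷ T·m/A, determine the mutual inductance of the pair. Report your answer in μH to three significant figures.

M ≈ 70.0 μH

The outer solenoid produces a uniform field B₁ = μ₀n₁I₁ across the inner coil,
so the flux linkage is N₂Φ = N₂B₁A₂ = μ₀n₁N₂A₂·I₁, giving M = μ₀n₁N₂A₂.
A₂ = πr² = π(5.850×10^-3 m)² = 1.075×10^-4 m².
M = (4π×10⁻⁷)(858)(604)(1.075×10^-4) = 7.002×10^-5 H.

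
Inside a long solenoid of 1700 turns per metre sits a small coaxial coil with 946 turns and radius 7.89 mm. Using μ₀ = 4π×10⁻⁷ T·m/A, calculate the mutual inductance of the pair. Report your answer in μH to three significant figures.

M ≈ 395 μH

The outer solenoid produces a uniform field B₁ = μ₀n₁I₁ across the inner coil,
so the flux linkage is N₂Φ = N₂B₁A₂ = μ₀n₁N₂A₂·I₁, giving M = μ₀n₁N₂A₂.
A₂ = πr² = π(7.890×10^-3 m)² = 1.956×10^-4 m².
M = (4π×10⁻⁷)(1700)(946)(1.956×10^-4) = 3.952×10^-4 H.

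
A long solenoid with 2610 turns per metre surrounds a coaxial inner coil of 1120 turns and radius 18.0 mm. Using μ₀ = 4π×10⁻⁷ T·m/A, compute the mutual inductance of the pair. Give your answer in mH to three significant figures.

The outer solenoid produces a uniform field B₁ = μ₀n₁I₁ across the inner coil,
so the flux linkage is N₂Φ = N₂B₁A₂ = μ₀n₁N₂A₂·I₁, giving M = μ₀n₁N₂A₂.
A₂ = πr² = π(1.800×10^-2 m)² = 1.018×10^-3 m².
M = (4π×10⁻⁷)(2610)(1120)(1.018×10^-3) = 3.739×10^-3 H.

M ≈ 3.74 mH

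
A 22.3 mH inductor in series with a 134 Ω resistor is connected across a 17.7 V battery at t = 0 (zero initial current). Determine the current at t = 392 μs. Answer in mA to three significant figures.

τ = L/R = 2.230×10^-2/134 = 1.664×10^-4 s; final current I_∞ = ε/R = 17.7/134 = 0.1321 A.
I(t) = I_∞(1 − e^(−t/τ)) with t/τ = 2.356.
I = (0.1321)(1 − e^(−2.356)) = 0.1196 A.

I ≈ 120 mA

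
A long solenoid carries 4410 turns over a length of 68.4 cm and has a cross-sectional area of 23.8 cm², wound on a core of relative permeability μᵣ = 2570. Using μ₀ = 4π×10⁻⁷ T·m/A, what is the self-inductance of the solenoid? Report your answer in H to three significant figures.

A = 23.8 cm² = 2.380×10^-3 m².
For a long solenoid, L = μ₀μᵣN²A/ℓ.
L = (4π×10⁻⁷)(2570)(4410)²(2.380×10^-3)/(0.684 m) = 218.5 H.

L ≈ 219 H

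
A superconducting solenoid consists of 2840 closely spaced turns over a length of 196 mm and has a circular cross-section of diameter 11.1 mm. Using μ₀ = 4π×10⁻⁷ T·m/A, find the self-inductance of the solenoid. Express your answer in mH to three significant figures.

A = π(d/2)² = π(5.550×10^-3 m)² = 9.677×10^-5 m².
For a long solenoid, L = μ₀N²A/ℓ.
L = (4π×10⁻⁷)(2840)²(9.677×10^-5)/(0.196 m) = 5.004×10^-3 H.

L ≈ 5.00 mH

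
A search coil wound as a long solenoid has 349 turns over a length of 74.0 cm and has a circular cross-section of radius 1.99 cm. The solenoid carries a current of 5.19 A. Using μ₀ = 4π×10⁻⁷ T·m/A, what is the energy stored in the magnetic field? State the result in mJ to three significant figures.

U ≈ 3.47 mJ

A = πr² = π(1.990×10^-2 m)² = 1.244×10^-3 m².
L = μ₀N²A/ℓ = (4π×10⁻⁷)(349)²(1.244×10^-3)/(0.74) = 2.573×10^-4 H.
U = ½LI² = ½(2.573×10^-4)(5.19)² = 3.466×10^-3 J.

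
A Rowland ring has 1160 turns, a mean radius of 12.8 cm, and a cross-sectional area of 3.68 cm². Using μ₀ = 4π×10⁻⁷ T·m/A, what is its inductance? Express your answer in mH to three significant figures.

L ≈ 0.774 mH

For a thin toroid, L = μ₀N²A/(2πR).
L = (4π×10⁻⁷)(1160)²(3.680×10^-4) / (2π×0.128 m) = 7.737×10^-4 H.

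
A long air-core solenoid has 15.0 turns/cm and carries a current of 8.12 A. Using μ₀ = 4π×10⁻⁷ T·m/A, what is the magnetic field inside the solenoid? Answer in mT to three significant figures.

Inside a long solenoid, B = μ₀nI.
B = (4π×10⁻⁷)(1.500×10^3 m⁻¹)(8.12 A) = 1.531×10^-2 T.

B ≈ 15.3 mT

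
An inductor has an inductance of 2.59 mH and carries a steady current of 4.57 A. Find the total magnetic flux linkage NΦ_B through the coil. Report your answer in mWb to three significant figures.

NΦ_B ≈ 11.8 mWb

From L = NΦ_B/I, the flux linkage is NΦ_B = LI.
NΦ_B = (2.590×10^-3 H)(4.57 A) = 1.184×10^-2 Wb.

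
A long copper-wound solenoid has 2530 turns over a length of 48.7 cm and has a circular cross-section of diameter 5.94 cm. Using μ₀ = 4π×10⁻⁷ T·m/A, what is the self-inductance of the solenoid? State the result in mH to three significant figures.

A = π(d/2)² = π(2.970×10^-2 m)² = 2.771×10^-3 m².
For a long solenoid, L = μ₀N²A/ℓ.
L = (4π×10⁻⁷)(2530)²(2.771×10^-3)/(0.487 m) = 4.577×10^-2 H.

L ≈ 45.8 mH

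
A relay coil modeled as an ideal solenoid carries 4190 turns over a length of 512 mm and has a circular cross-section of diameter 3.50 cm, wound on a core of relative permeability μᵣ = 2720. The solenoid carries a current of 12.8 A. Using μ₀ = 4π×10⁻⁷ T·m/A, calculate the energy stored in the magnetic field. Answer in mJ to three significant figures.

U ≈ 9240000 mJ

A = π(d/2)² = π(1.750×10^-2 m)² = 9.621×10^-4 m².
L = μ₀μᵣN²A/ℓ = (4π×10⁻⁷)(2720)(4190)²(9.621×10^-4)/(0.512) = 112.8 H.
U = ½LI² = ½(112.8)(12.8)² = 9.237×10^3 J.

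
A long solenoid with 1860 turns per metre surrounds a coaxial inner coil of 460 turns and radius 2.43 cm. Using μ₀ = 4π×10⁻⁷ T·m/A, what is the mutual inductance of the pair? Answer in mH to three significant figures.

The outer solenoid produces a uniform field B₁ = μ₀n₁I₁ across the inner coil,
so the flux linkage is N₂Φ = N₂B₁A₂ = μ₀n₁N₂A₂·I₁, giving M = μ₀n₁N₂A₂.
A₂ = πr² = π(2.430×10^-2 m)² = 1.855×10^-3 m².
M = (4π×10⁻⁷)(1860)(460)(1.855×10^-3) = 1.9945×10^-3 H.

M ≈ 1.99 mH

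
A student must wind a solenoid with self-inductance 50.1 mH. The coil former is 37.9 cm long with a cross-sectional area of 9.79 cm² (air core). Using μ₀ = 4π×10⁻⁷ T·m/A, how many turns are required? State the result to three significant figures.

A = 9.79 cm² = 9.790×10^-4 m².
From L = μ₀N²A/ℓ, N = √(Lℓ / (μ₀A)).
N = √[(5.010×10^-2)(0.379) / ((4π×10⁻⁷)×9.790×10^-4)] = √(1.543×10^7) ≈ 3928.6.

N ≈ 3930 turns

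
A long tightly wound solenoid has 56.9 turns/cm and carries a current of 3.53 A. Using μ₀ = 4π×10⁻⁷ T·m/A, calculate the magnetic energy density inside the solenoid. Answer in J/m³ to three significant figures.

u ≈ 253 J/m³

B = μ₀nI = (4π×10⁻⁷)(5.690×10^3)(3.53) = 2.524×10^-2 T.
u = B²/(2μ₀) = (2.524×10^-2)²/(2×4π×10⁻⁷) = 253.49 J/m³.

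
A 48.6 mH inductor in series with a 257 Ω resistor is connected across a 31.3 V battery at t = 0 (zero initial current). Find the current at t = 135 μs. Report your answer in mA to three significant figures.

I ≈ 62.1 mA

τ = L/R = 4.860×10^-2/257 = 1.891×10^-4 s; final current I_∞ = ε/R = 31.3/257 = 0.1218 A.
I(t) = I_∞(1 − e^(−t/τ)) with t/τ = 0.714.
I = (0.1218)(1 − e^(−0.714)) = 6.214×10^-2 A.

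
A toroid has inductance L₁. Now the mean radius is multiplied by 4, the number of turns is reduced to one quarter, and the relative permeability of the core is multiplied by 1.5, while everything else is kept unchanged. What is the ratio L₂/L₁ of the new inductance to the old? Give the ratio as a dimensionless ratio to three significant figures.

L₂/L₁ = 0.0234

For a toroid, L ∝ μᵣN²A/R.
L₂/L₁ = (4)^-1 × (0.25)^2 × (1.5) = 0.0234.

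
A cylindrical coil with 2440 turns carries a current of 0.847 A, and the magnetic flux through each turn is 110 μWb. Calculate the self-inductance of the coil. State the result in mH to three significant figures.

Self-inductance is defined by L = NΦ_B/I (flux linkage over current).
L = (2440)(1.100×10^-4 Wb)/(0.847 A) = 0.3169 H.

L ≈ 317 mH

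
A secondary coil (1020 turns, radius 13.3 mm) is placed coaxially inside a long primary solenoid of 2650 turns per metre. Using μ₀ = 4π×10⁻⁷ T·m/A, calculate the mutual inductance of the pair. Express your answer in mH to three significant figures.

The outer solenoid produces a uniform field B₁ = μ₀n₁I₁ across the inner coil,
so the flux linkage is N₂Φ = N₂B₁A₂ = μ₀n₁N₂A₂·I₁, giving M = μ₀n₁N₂A₂.
A₂ = πr² = π(1.330×10^-2 m)² = 5.557×10^-4 m².
M = (4π×10⁻⁷)(2650)(1020)(5.557×10^-4) = 1.888×10^-3 H.

M ≈ 1.89 mH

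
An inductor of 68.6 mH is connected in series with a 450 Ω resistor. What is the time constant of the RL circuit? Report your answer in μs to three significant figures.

τ = L/R = (6.860×10^-2 H)/(450 Ω) = 1.524×10^-4 s.

τ ≈ 152 μs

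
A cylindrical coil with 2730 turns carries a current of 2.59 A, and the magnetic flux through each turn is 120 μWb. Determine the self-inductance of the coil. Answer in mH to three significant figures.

L ≈ 126 mH

Self-inductance is defined by L = NΦ_B/I (flux linkage over current).
L = (2730)(1.200×10^-4 Wb)/(2.59 A) = 0.12649 H.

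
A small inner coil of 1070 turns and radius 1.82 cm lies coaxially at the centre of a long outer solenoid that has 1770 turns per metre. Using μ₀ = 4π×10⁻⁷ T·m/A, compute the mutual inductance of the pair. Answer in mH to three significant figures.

M ≈ 2.48 mH

The outer solenoid produces a uniform field B₁ = μ₀n₁I₁ across the inner coil,
so the flux linkage is N₂Φ = N₂B₁A₂ = μ₀n₁N₂A₂·I₁, giving M = μ₀n₁N₂A₂.
A₂ = πr² = π(1.820×10^-2 m)² = 1.041×10^-3 m².
M = (4π×10⁻⁷)(1770)(1070)(1.041×10^-3) = 2.477×10^-3 H.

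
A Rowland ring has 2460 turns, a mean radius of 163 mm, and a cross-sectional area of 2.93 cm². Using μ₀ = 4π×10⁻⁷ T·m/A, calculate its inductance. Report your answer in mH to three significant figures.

For a thin toroid, L = μ₀N²A/(2πR).
L = (4π×10⁻⁷)(2460)²(2.930×10^-4) / (2π×0.163 m) = 2.176×10^-3 H.

L ≈ 2.18 mH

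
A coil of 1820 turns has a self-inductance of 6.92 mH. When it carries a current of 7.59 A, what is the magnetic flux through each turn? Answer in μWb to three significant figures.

From L = NΦ_B/I, the flux per turn is Φ_B = LI/N.
Φ_B = (6.920×10^-3 H)(7.59 A)/1820 = 2.886×10^-5 Wb.

Φ_B ≈ 28.9 μWb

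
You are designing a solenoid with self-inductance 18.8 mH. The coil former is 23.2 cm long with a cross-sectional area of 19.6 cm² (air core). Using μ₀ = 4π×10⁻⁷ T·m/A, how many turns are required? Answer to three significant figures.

N ≈ 1330 turns

A = 19.6 cm² = 1.960×10^-3 m².
From L = μ₀N²A/ℓ, N = √(Lℓ / (μ₀A)).
N = √[(1.880×10^-2)(0.232) / ((4π×10⁻⁷)×1.960×10^-3)] = √(1.771×10^6) ≈ 1330.7.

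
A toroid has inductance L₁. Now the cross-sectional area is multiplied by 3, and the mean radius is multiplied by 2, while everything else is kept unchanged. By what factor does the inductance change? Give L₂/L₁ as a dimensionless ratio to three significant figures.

For a toroid, L ∝ μᵣN²A/R.
L₂/L₁ = (3) × (2)^-1 = 1.50.

L₂/L₁ = 1.50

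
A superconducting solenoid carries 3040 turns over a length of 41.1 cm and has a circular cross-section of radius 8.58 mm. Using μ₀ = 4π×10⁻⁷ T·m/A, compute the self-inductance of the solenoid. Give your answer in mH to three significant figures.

A = πr² = π(8.580×10^-3 m)² = 2.313×10^-4 m².
For a long solenoid, L = μ₀N²A/ℓ.
L = (4π×10⁻⁷)(3040)²(2.313×10^-4)/(0.411 m) = 6.5349×10^-3 H.

L ≈ 6.53 mH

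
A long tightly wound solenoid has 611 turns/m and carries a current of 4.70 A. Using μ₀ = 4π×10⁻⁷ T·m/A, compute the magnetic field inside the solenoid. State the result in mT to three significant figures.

Inside a long solenoid, B = μ₀nI.
B = (4π×10⁻⁷)(611 m⁻¹)(4.70 A) = 3.609×10^-3 T.

B ≈ 3.61 mT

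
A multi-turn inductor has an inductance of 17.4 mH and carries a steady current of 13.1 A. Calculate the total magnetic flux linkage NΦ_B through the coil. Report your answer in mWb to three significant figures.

From L = NΦ_B/I, the flux linkage is NΦ_B = LI.
NΦ_B = (1.740×10^-2 H)(13.1 A) = 0.2279 Wb.

NΦ_B ≈ 228 mWb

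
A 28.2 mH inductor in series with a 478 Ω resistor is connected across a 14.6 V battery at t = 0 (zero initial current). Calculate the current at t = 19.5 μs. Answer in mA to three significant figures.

I ≈ 8.60 mA

τ = L/R = 2.820×10^-2/478 = 5.900×10^-5 s; final current I_∞ = ε/R = 14.6/478 = 3.054×10^-2 A.
I(t) = I_∞(1 − e^(−t/τ)) with t/τ = 0.331.
I = (3.054×10^-2)(1 − e^(−0.331)) = 8.597×10^-3 A.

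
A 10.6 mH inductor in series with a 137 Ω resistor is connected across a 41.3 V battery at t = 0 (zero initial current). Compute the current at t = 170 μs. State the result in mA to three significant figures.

τ = L/R = 1.060×10^-2/137 = 7.737×10^-5 s; final current I_∞ = ε/R = 41.3/137 = 0.30146 A.
I(t) = I_∞(1 − e^(−t/τ)) with t/τ = 2.197.
I = (0.30146)(1 − e^(−2.197)) = 0.268 A.

I ≈ 268 mA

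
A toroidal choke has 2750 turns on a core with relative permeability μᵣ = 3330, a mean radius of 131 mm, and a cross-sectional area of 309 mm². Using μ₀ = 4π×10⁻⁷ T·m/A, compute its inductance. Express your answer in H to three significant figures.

For a thin toroid, L = μ₀μᵣN²A/(2πR).
L = (4π×10⁻⁷)(3330)(2750)²(3.090×10^-4) / (2π×0.131 m) = 11.88 H.

L ≈ 11.9 H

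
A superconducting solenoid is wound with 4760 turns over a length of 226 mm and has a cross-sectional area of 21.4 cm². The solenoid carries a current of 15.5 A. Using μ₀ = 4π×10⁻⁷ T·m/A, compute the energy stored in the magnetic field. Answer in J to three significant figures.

U ≈ 32.4 J

A = 21.4 cm² = 2.140×10^-3 m².
L = μ₀N²A/ℓ = (4π×10⁻⁷)(4760)²(2.140×10^-3)/(0.226) = 0.2696 H.
U = ½LI² = ½(0.2696)(15.5)² = 32.39 J.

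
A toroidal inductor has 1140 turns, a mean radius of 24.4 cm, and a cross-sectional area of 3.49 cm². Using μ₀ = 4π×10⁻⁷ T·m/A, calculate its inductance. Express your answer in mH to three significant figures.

For a thin toroid, L = μ₀N²A/(2πR).
L = (4π×10⁻⁷)(1140)²(3.490×10^-4) / (2π×0.244 m) = 3.718×10^-4 H.

L ≈ 0.372 mH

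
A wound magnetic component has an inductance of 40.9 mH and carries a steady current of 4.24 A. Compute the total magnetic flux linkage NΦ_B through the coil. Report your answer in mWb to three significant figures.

From L = NΦ_B/I, the flux linkage is NΦ_B = LI.
NΦ_B = (4.090×10^-2 H)(4.24 A) = 0.1734 Wb.

NΦ_B ≈ 173 mWb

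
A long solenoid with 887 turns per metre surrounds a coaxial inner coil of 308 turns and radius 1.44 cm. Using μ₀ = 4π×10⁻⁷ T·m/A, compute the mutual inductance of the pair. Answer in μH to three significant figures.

The outer solenoid produces a uniform field B₁ = μ₀n₁I₁ across the inner coil,
so the flux linkage is N₂Φ = N₂B₁A₂ = μ₀n₁N₂A₂·I₁, giving M = μ₀n₁N₂A₂.
A₂ = πr² = π(1.440×10^-2 m)² = 6.514×10^-4 m².
M = (4π×10⁻⁷)(887)(308)(6.514×10^-4) = 2.236×10^-4 H.

M ≈ 224 μH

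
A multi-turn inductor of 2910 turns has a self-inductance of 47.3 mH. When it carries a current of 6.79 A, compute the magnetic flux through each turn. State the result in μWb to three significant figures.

From L = NΦ_B/I, the flux per turn is Φ_B = LI/N.
Φ_B = (4.730×10^-2 H)(6.79 A)/2910 = 1.104×10^-4 Wb.

Φ_B ≈ 110 μWb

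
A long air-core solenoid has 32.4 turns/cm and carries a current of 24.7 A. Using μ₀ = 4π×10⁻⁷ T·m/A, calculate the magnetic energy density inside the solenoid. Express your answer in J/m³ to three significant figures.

u ≈ 4020 J/m³

B = μ₀nI = (4π×10⁻⁷)(3.240×10^3)(24.7) = 0.1006 T.
u = B²/(2μ₀) = (0.1006)²/(2×4π×10⁻⁷) = 4.024×10^3 J/m³.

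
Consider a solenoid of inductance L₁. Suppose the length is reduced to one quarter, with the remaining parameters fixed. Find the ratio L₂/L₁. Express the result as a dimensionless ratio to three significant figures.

For a solenoid, L ∝ μᵣN²A/ℓ.
L₂/L₁ = (0.25)^-1 = 4.00.

L₂/L₁ = 4.00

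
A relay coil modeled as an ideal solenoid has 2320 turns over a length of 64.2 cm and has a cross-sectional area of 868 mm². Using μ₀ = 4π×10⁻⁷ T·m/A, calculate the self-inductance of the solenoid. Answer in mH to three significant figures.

L ≈ 9.14 mH

A = 868 mm² = 8.680×10^-4 m².
For a long solenoid, L = μ₀N²A/ℓ.
L = (4π×10⁻⁷)(2320)²(8.680×10^-4)/(0.642 m) = 9.1447×10^-3 H.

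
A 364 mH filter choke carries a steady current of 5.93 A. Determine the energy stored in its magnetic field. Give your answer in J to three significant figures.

Stored magnetic energy: U = ½LI².
U = ½(0.364 H)(5.93 A)² = 6.4 J.

U ≈ 6.40 J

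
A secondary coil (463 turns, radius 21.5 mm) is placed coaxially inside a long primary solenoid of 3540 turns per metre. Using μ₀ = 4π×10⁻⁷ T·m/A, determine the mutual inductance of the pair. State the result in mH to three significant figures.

M ≈ 2.99 mH

The outer solenoid produces a uniform field B₁ = μ₀n₁I₁ across the inner coil,
so the flux linkage is N₂Φ = N₂B₁A₂ = μ₀n₁N₂A₂·I₁, giving M = μ₀n₁N₂A₂.
A₂ = πr² = π(2.150×10^-2 m)² = 1.452×10^-3 m².
M = (4π×10⁻⁷)(3540)(463)(1.452×10^-3) = 2.991×10^-3 H.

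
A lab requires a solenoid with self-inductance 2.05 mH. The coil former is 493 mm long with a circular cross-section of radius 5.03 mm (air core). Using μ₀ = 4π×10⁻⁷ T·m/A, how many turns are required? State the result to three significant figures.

A = πr² = π(5.030×10^-3 m)² = 7.949×10^-5 m².
From L = μ₀N²A/ℓ, N = √(Lℓ / (μ₀A)).
N = √[(2.050×10^-3)(0.493) / ((4π×10⁻⁷)×7.949×10^-5)] = √(1.012×10^7) ≈ 3180.9.

N ≈ 3180 turns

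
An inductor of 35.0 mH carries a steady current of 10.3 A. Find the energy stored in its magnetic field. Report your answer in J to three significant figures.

Stored magnetic energy: U = ½LI².
U = ½(3.500×10^-2 H)(10.3 A)² = 1.857 J.

U ≈ 1.86 J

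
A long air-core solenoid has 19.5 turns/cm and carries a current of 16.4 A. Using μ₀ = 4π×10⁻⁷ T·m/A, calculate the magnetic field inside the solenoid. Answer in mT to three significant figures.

B ≈ 40.2 mT

Inside a long solenoid, B = μ₀nI.
B = (4π×10⁻⁷)(1.950×10^3 m⁻¹)(16.4 A) = 4.019×10^-2 T.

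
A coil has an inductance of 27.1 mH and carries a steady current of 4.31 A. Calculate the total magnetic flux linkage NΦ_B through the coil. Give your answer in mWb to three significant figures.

From L = NΦ_B/I, the flux linkage is NΦ_B = LI.
NΦ_B = (2.710×10^-2 H)(4.31 A) = 0.1168 Wb.

NΦ_B ≈ 117 mWb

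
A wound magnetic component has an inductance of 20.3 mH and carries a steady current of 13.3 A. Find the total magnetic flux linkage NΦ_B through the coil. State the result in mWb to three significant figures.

From L = NΦ_B/I, the flux linkage is NΦ_B = LI.
NΦ_B = (2.030×10^-2 H)(13.3 A) = 0.27 Wb.

NΦ_B ≈ 270 mWb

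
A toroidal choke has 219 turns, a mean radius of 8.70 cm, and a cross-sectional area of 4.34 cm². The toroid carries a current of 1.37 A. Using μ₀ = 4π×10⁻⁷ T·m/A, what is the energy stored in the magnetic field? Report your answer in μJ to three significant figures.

U ≈ 44.9 μJ

L = μ₀N²A/(2πR) = (4π×10⁻⁷)(219)²(4.340×10^-4)/(2π×8.700×10^-2) = 4.785×10^-5 H.
U = ½LI² = ½(4.785×10^-5)(1.37)² = 4.491×10^-5 J.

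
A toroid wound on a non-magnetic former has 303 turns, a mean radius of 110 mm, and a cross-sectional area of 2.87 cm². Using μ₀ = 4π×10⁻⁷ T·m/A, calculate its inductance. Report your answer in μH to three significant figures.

For a thin toroid, L = μ₀N²A/(2πR).
L = (4π×10⁻⁷)(303)²(2.870×10^-4) / (2π×0.11 m) = 4.791×10^-5 H.

L ≈ 47.9 μH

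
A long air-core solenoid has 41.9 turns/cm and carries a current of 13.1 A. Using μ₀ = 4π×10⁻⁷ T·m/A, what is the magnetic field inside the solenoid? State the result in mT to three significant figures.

Inside a long solenoid, B = μ₀nI.
B = (4π×10⁻⁷)(4.190×10^3 m⁻¹)(13.1 A) = 6.898×10^-2 T.

B ≈ 69.0 mT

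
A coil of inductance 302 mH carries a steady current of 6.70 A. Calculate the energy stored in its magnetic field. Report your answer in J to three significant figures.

U ≈ 6.78 J

Stored magnetic energy: U = ½LI².
U = ½(0.302 H)(6.70 A)² = 6.778 J.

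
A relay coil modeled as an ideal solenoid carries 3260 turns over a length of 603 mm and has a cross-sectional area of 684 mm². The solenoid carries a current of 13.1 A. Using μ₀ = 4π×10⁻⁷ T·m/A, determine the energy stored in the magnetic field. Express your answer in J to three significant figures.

A = 684 mm² = 6.840×10^-4 m².
L = μ₀N²A/ℓ = (4π×10⁻⁷)(3260)²(6.840×10^-4)/(0.603) = 1.5149×10^-2 H.
U = ½LI² = ½(1.5149×10^-2)(13.1)² = 1.3 J.

U ≈ 1.30 J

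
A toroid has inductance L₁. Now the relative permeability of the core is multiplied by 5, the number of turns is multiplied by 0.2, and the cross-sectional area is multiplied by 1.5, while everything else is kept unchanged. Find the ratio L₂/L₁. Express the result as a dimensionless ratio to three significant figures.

For a toroid, L ∝ μᵣN²A/R.
L₂/L₁ = (5) × (0.2)^2 × (1.5) = 0.300.

L₂/L₁ = 0.300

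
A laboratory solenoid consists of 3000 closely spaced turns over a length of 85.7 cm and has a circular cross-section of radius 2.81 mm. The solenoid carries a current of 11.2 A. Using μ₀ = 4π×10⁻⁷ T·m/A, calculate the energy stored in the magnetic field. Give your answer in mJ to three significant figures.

A = πr² = π(2.810×10^-3 m)² = 2.481×10^-5 m².
L = μ₀N²A/ℓ = (4π×10⁻⁷)(3000)²(2.481×10^-5)/(0.857) = 3.274×10^-4 H.
U = ½LI² = ½(3.274×10^-4)(11.2)² = 2.053×10^-2 J.

U ≈ 20.5 mJ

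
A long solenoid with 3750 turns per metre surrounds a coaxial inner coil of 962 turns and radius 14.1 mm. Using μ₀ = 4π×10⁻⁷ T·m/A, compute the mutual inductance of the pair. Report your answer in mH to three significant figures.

The outer solenoid produces a uniform field B₁ = μ₀n₁I₁ across the inner coil,
so the flux linkage is N₂Φ = N₂B₁A₂ = μ₀n₁N₂A₂·I₁, giving M = μ₀n₁N₂A₂.
A₂ = πr² = π(1.410×10^-2 m)² = 6.246×10^-4 m².
M = (4π×10⁻⁷)(3750)(962)(6.246×10^-4) = 2.831×10^-3 H.

M ≈ 2.83 mH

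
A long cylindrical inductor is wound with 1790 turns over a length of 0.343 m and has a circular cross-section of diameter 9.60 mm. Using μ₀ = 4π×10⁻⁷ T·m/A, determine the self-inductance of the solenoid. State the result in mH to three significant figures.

L ≈ 0.850 mH

A = π(d/2)² = π(4.800×10^-3 m)² = 7.238×10^-5 m².
For a long solenoid, L = μ₀N²A/ℓ.
L = (4π×10⁻⁷)(1790)²(7.238×10^-5)/(0.343 m) = 8.497×10^-4 H.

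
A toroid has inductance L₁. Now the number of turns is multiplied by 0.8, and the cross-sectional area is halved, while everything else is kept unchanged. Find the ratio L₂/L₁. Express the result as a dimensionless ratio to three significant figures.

For a toroid, L ∝ μᵣN²A/R.
L₂/L₁ = (0.8)^2 × (0.5) = 0.320.

L₂/L₁ = 0.320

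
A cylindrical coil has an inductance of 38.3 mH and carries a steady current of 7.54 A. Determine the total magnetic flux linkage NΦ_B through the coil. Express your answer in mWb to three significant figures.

NΦ_B ≈ 289 mWb

From L = NΦ_B/I, the flux linkage is NΦ_B = LI.
NΦ_B = (3.830×10^-2 H)(7.54 A) = 0.2888 Wb.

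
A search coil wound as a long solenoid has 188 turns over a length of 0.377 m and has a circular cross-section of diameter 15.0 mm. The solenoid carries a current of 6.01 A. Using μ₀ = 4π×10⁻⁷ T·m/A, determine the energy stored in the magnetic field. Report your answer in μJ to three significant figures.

U ≈ 376 μJ

A = π(d/2)² = π(7.500×10^-3 m)² = 1.767×10^-4 m².
L = μ₀N²A/ℓ = (4π×10⁻⁷)(188)²(1.767×10^-4)/(0.377) = 2.082×10^-5 H.
U = ½LI² = ½(2.082×10^-5)(6.01)² = 3.760×10^-4 J.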